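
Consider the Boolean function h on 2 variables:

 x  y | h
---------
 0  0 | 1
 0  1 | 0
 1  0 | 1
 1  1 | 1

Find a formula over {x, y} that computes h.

h(x, y) = y IMPLIES x

This is y → x (false only at 0,1).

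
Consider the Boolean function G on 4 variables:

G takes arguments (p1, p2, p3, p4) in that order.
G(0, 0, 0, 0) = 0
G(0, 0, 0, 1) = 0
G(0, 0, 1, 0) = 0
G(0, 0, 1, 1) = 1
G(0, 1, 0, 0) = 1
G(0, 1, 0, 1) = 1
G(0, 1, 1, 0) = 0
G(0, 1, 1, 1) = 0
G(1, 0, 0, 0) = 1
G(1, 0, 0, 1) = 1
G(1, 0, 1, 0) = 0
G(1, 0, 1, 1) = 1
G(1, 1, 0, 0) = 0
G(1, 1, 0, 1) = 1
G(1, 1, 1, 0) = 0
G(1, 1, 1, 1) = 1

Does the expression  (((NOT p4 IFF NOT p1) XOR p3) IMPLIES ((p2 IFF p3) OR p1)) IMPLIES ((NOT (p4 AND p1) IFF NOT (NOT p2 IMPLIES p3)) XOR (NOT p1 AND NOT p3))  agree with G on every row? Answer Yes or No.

No

Evaluate (((NOT p4 IFF NOT p1) XOR p3) IMPLIES ((p2 IFF p3) OR p1)) IMPLIES ((NOT (p4 AND p1) IFF NOT (NOT p2 IMPLIES p3)) XOR (NOT p1 AND NOT p3)) on each row and compare to G:
  p1=0, p2=0, p3=0, p4=0: formula gives 0, G = 0 ✓
  p1=0, p2=0, p3=0, p4=1: formula gives 0, G = 0 ✓
  p1=0, p2=0, p3=1, p4=0: formula gives 0, G = 0 ✓
  p1=0, p2=0, p3=1, p4=1: formula gives 1, G = 1 ✓
  …
  p1=1, p2=0, p3=0, p4=1: formula gives 0, but G = 1 ✗
Row (1,0,0,1) is a counterexample, so the formula is not equivalent to G.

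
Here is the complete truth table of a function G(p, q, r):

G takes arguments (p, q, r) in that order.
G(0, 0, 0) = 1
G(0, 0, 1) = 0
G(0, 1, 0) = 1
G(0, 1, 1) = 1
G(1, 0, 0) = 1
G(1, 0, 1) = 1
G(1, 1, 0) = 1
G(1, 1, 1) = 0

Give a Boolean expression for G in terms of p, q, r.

The 0-rows are (0,0,1), (1,1,1). Take each as a conjunction (¬p·¬q·r, p·q·r), form their disjunction, and complement — that gives a formula that is 1 everywhere G is.

G(p, q, r) = NOT (((NOT p AND NOT q) AND r) OR ((p AND q) AND r))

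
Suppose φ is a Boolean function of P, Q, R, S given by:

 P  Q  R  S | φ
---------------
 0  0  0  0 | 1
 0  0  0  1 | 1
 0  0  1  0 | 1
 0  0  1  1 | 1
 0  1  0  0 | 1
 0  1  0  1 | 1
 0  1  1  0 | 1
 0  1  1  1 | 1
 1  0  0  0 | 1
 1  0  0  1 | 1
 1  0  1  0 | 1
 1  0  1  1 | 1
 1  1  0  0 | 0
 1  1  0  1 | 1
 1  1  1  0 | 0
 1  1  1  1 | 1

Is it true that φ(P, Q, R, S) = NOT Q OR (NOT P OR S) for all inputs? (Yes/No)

Yes

Check the formula against φ row by row:
  P=0, Q=0, R=0, S=0: formula gives 1, φ = 1 ✓
  P=0, Q=0, R=0, S=1: formula gives 1, φ = 1 ✓
  P=0, Q=0, R=1, S=0: formula gives 1, φ = 1 ✓
  P=0, Q=0, R=1, S=1: formula gives 1, φ = 1 ✓
  …and likewise for the remaining 12 rows.
Every row agrees, so the formula is equivalent.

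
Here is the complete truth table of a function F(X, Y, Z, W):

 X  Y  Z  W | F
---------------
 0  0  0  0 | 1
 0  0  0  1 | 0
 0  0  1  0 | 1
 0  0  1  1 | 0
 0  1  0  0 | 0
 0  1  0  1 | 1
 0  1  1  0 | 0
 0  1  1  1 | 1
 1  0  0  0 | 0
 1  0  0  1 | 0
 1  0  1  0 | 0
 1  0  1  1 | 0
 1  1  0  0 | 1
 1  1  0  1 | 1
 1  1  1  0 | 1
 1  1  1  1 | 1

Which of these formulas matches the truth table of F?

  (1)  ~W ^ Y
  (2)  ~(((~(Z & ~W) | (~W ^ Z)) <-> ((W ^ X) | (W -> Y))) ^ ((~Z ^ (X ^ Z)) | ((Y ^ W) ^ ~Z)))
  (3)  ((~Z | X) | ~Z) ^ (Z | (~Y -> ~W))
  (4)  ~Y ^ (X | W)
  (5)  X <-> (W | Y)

(1) fails at (1,0,0,0): the formula yields 1, F is 0.
(2) fails at (0,0,0,1): the formula yields 1, F is 0.
(3) fails at (0,0,0,0): the formula yields 0, F is 1.
(5) fails at (0,1,0,1): the formula yields 0, F is 1.
That leaves (4). Evaluating it on every row reproduces the table of F exactly.

4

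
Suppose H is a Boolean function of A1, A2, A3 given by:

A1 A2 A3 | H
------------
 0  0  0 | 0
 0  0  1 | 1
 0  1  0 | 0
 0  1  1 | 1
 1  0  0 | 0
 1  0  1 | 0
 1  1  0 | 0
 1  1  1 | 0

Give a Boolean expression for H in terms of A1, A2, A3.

Collect the rows where H=1 — (0,0,1), (0,1,1) — and write one minterm per row: ¬A1·¬A2·A3, ¬A1·A2·A3. Their union (logical OR) reproduces the table exactly.

H(A1, A2, A3) = ((NOT A1 AND NOT A2) AND A3) OR ((NOT A1 AND A2) AND A3)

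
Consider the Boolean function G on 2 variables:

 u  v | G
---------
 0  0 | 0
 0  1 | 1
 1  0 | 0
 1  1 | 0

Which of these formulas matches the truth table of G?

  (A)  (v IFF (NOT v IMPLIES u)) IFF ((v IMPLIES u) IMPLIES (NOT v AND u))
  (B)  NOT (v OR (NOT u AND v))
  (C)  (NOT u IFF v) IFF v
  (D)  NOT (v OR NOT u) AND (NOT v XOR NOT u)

A

(B) disagrees with G on (0,0) (formula → 1, table → 0); rule it out.
(C) disagrees with G on (0,0) (formula → 1, table → 0); rule it out.
(D) disagrees with G on (0,1) (formula → 0, table → 1); rule it out.
That leaves (A). Evaluating it on every row reproduces the table of G exactly.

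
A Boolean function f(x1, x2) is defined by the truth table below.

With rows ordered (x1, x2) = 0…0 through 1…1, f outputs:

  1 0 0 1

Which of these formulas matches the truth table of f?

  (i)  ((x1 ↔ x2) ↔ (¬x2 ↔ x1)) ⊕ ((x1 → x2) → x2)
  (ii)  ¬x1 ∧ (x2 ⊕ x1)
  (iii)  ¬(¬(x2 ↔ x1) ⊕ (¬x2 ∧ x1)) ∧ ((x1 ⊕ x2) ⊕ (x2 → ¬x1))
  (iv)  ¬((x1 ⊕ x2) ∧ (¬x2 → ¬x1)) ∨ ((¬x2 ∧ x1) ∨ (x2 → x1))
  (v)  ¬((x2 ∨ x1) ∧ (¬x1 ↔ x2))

v

(i) disagrees with f on (0,0) (formula → 0, table → 1); rule it out.
(ii) disagrees with f on (0,0) (formula → 0, table → 1); rule it out.
(iii) disagrees with f on (1,1) (formula → 0, table → 1); rule it out.
(iv) disagrees with f on (1,0) (formula → 1, table → 0); rule it out.
Only (v) survives; checking it on all 4 rows confirms it matches f.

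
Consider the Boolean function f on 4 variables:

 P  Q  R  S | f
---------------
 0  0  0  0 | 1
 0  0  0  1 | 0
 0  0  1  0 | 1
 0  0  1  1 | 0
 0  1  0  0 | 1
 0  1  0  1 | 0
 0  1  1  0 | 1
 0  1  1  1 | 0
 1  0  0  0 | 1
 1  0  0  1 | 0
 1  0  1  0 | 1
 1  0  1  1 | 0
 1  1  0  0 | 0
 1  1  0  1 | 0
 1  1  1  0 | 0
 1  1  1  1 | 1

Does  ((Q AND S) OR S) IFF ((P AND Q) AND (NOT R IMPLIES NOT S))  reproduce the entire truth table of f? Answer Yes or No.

Test each input against both f and the formula:
  P=0, Q=0, R=0, S=0: formula gives 1, f = 1 ✓
  P=0, Q=0, R=0, S=1: formula gives 0, f = 0 ✓
  P=0, Q=0, R=1, S=0: formula gives 1, f = 1 ✓
  P=0, Q=0, R=1, S=1: formula gives 0, f = 0 ✓
  …and likewise for the remaining 12 rows.
All 16 rows match — the expression computes f exactly.

Yes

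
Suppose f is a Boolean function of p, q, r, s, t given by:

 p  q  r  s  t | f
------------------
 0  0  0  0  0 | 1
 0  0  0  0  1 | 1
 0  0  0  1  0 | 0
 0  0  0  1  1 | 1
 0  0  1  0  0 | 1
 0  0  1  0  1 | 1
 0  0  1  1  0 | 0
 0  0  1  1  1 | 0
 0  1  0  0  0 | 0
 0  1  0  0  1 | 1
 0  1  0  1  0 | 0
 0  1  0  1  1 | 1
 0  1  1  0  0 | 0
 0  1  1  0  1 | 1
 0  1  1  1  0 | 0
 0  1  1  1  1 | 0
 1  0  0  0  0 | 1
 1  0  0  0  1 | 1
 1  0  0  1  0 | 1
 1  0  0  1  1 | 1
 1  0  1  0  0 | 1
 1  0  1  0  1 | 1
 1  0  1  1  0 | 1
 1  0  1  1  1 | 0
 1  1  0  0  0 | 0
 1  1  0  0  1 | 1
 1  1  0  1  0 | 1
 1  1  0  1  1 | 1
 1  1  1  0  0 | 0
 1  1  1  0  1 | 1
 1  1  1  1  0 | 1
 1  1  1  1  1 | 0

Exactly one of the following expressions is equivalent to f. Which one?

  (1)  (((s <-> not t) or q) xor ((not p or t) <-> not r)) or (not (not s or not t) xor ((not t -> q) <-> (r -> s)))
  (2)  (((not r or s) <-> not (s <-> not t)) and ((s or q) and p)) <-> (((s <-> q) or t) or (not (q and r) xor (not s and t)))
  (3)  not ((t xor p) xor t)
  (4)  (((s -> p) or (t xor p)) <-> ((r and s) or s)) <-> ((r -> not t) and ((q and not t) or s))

4

(1) disagrees with f on (0,0,1,1,0) (formula → 1, table → 0); rule it out.
(2) disagrees with f on (0,0,0,0,0) (formula → 0, table → 1); rule it out.
(3) disagrees with f on (0,0,0,1,0) (formula → 1, table → 0); rule it out.
(4) is the remaining candidate, and it agrees with f on all 32 inputs.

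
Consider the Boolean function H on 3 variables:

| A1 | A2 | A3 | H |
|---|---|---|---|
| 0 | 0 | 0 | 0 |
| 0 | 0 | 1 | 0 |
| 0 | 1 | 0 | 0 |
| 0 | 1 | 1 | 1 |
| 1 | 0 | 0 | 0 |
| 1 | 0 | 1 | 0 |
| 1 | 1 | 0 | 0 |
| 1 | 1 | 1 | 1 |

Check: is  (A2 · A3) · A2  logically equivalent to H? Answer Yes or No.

Yes

Test each input against both H and the formula:
  A1=0, A2=0, A3=0: formula gives 0, H = 0 ✓
  A1=0, A2=0, A3=1: formula gives 0, H = 0 ✓
  A1=0, A2=1, A3=0: formula gives 0, H = 0 ✓
  A1=0, A2=1, A3=1: formula gives 1, H = 1 ✓
  A1=1, A2=0, A3=0: formula gives 0, H = 0 ✓
  …and likewise for the remaining 3 rows.
All 8 rows match — the expression computes H exactly.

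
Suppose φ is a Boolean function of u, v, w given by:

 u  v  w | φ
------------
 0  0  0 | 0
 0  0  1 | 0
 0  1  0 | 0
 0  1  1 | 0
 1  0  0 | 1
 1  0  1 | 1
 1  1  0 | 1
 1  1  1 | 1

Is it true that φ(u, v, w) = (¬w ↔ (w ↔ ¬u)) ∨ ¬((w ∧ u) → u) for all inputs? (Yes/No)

Yes

Evaluate (¬w ↔ (w ↔ ¬u)) ∨ ¬((w ∧ u) → u) on each row and compare to φ:
  u=0, v=0, w=0: formula gives 0, φ = 0 ✓
  u=0, v=0, w=1: formula gives 0, φ = 0 ✓
  u=0, v=1, w=0: formula gives 0, φ = 0 ✓
  u=0, v=1, w=1: formula gives 0, φ = 0 ✓
  u=1, v=0, w=0: formula gives 1, φ = 1 ✓
  …and likewise for the remaining 3 rows.
Every row agrees, so the formula is equivalent.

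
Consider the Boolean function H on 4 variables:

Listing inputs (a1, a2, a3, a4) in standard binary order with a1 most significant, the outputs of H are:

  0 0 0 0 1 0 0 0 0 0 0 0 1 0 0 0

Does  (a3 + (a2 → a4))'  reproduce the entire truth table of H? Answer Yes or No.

Yes

Test each input against both H and the formula:
  a1=0, a2=0, a3=0, a4=0: formula gives 0, H = 0 ✓
  a1=0, a2=0, a3=0, a4=1: formula gives 0, H = 0 ✓
  a1=0, a2=0, a3=1, a4=0: formula gives 0, H = 0 ✓
  a1=0, a2=0, a3=1, a4=1: formula gives 0, H = 0 ✓
  … (the remaining 12 rows also agree.)
No disagreement on any input; they are logically equivalent.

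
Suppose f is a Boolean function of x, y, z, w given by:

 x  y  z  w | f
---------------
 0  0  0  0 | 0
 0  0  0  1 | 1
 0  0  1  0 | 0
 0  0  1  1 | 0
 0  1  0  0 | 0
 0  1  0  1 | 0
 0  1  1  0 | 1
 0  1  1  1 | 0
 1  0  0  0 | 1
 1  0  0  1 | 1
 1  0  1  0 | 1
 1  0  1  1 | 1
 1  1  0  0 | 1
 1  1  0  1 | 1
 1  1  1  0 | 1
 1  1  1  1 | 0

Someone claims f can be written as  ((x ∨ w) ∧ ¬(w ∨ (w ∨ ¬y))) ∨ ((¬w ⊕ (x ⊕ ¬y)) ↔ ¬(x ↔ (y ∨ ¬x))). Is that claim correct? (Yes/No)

No

Test each input against both f and the formula:
  x=0, y=0, z=0, w=0: formula gives 0, f = 0 ✓
  x=0, y=0, z=0, w=1: formula gives 1, f = 1 ✓
  x=0, y=0, z=1, w=0: formula gives 0, f = 0 ✓
  x=0, y=0, z=1, w=1: formula gives 1, but f = 0 ✗
A single disagreement suffices: at (0,0,1,1) they differ, so the formula does not compute f.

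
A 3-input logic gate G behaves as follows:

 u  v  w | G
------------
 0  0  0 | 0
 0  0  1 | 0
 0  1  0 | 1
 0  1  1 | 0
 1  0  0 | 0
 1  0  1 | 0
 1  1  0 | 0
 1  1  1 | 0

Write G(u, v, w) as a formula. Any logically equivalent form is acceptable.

Only row (0,1,0) gives 1. That row's minterm ¬u·v·¬w is G directly.

G(u, v, w) = (NOT u AND v) AND NOT w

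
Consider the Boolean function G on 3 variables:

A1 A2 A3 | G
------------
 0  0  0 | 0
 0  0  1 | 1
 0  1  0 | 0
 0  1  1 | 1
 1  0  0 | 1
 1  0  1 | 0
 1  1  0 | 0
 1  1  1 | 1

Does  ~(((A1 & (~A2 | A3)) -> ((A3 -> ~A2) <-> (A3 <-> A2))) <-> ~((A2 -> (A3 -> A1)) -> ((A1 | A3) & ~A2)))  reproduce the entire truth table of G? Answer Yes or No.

Test each input against both G and the formula:
  A1=0, A2=0, A3=0: formula gives 0, G = 0 ✓
  A1=0, A2=0, A3=1: formula gives 1, G = 1 ✓
  A1=0, A2=1, A3=0: formula gives 0, G = 0 ✓
  A1=0, A2=1, A3=1: formula gives 1, G = 1 ✓
  A1=1, A2=0, A3=0: formula gives 1, G = 1 ✓
  … (the remaining 3 rows also agree.)
No disagreement on any input; they are logically equivalent.

Yes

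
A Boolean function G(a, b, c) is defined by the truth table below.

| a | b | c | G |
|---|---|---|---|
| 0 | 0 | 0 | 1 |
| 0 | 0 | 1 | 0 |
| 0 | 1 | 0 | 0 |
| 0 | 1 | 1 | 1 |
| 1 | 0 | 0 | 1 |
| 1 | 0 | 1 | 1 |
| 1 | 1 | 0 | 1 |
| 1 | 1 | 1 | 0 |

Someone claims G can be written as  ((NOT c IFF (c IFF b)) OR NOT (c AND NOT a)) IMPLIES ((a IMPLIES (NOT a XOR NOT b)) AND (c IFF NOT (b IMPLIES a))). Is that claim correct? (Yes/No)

No

Check the formula against G row by row:
  a=0, b=0, c=0: formula gives 1, G = 1 ✓
  a=0, b=0, c=1: formula gives 0, G = 0 ✓
  a=0, b=1, c=0: formula gives 0, G = 0 ✓
  a=0, b=1, c=1: formula gives 1, G = 1 ✓
  a=1, b=0, c=0: formula gives 1, G = 1 ✓
  a=1, b=0, c=1: formula gives 0, but G = 1 ✗
A single disagreement suffices: at (1,0,1) they differ, so the formula does not compute G.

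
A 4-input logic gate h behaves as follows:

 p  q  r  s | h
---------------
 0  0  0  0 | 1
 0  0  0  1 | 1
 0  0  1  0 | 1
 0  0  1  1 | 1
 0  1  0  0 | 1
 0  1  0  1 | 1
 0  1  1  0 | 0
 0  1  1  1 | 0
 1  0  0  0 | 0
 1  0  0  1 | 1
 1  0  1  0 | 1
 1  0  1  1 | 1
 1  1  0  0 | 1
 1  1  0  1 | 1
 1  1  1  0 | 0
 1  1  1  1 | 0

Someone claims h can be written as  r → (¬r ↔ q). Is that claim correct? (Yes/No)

Evaluate r → (¬r ↔ q) on each row and compare to h:
  p=0, q=0, r=0, s=0: formula gives 1, h = 1 ✓
  p=0, q=0, r=0, s=1: formula gives 1, h = 1 ✓
  p=0, q=0, r=1, s=0: formula gives 1, h = 1 ✓
  p=0, q=0, r=1, s=1: formula gives 1, h = 1 ✓
  …
  p=1, q=0, r=0, s=0: formula gives 1, but h = 0 ✗
A single disagreement suffices: at (1,0,0,0) they differ, so the formula does not compute h.

No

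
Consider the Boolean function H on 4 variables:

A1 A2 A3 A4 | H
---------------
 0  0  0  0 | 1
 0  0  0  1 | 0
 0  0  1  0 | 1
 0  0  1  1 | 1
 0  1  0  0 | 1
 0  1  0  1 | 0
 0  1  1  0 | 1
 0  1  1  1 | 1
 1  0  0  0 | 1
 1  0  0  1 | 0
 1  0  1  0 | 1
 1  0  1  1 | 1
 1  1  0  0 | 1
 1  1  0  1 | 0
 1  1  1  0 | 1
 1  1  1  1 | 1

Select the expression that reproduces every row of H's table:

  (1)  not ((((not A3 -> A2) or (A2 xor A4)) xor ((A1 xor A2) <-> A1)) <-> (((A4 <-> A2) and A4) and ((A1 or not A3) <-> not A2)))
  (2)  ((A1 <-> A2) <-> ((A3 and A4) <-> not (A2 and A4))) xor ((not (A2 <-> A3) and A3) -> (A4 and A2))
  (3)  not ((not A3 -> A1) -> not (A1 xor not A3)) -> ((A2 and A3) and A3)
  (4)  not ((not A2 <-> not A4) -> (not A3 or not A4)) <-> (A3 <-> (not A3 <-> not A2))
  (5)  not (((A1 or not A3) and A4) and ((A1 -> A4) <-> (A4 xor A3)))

(1) disagrees with H on (0,0,1,0) (formula → 0, table → 1); rule it out.
(2) disagrees with H on (0,0,0,1) (formula → 1, table → 0); rule it out.
(3) disagrees with H on (0,0,0,1) (formula → 1, table → 0); rule it out.
(4) disagrees with H on (0,0,0,1) (formula → 1, table → 0); rule it out.
(5) is the remaining candidate, and it agrees with H on all 16 inputs.

5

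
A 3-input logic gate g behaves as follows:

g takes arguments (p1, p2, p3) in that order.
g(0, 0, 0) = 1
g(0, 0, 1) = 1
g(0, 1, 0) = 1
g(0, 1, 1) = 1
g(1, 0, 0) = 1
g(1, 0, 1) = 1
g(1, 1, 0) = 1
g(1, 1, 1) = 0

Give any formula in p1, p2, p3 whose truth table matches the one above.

The output is 0 only when every input is 1 — NAND of all inputs.

g(p1, p2, p3) = ~((p1 & p2) & p3)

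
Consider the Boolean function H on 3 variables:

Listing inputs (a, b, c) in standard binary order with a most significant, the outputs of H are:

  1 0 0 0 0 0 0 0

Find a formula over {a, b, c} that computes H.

H(a, b, c) = (not a and not b) and not c

Only row (0,0,0) gives 1. That row's minterm ¬a·¬b·¬c is H directly.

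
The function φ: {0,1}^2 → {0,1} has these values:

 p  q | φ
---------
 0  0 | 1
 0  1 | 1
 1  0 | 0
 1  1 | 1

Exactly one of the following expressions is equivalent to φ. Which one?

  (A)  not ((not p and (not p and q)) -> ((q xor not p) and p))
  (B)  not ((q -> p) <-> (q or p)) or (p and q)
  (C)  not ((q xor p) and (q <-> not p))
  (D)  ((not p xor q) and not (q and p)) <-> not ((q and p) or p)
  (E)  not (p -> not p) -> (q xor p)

(A) fails at (0,0): the formula yields 0, φ is 1.
(C) fails at (0,1): the formula yields 0, φ is 1.
(D) fails at (0,1): the formula yields 0, φ is 1.
(E) fails at (1,0): the formula yields 1, φ is 0.
That leaves (B). Evaluating it on every row reproduces the table of φ exactly.

B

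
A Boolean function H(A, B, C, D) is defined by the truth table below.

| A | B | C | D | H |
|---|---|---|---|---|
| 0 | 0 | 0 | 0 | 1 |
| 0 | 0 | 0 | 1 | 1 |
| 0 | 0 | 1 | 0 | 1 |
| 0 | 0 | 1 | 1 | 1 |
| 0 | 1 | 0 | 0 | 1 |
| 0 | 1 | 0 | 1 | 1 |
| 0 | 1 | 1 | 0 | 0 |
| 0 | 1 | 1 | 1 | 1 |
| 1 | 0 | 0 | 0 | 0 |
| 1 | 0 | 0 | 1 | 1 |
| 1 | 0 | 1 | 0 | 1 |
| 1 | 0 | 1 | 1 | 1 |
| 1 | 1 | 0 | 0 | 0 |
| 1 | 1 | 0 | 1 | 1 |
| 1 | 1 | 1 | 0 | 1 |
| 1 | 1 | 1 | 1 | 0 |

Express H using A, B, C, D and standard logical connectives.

There are just 4 zero rows: (0,1,1,0), (1,0,0,0), (1,1,0,0), (1,1,1,1). Their minterms are ¬A·B·C·¬D, A·¬B·¬C·¬D, A·B·¬C·¬D, A·B·C·D; the OR of those covers precisely the 0-outputs, and negating it yields H.

H(A, B, C, D) = ¬((((((¬A ∧ B) ∧ C) ∧ ¬D) ∨ (((A ∧ ¬B) ∧ ¬C) ∧ ¬D)) ∨ (((A ∧ B) ∧ ¬C) ∧ ¬D)) ∨ (((A ∧ B) ∧ C) ∧ D))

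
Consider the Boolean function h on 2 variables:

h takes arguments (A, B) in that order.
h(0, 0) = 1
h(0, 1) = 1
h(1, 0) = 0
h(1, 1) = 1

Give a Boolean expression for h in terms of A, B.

h(A, B) = NOT (A AND NOT B)

Only row (1,0) gives 0. So h is 1 everywhere except there — the complement of the minterm A·¬B.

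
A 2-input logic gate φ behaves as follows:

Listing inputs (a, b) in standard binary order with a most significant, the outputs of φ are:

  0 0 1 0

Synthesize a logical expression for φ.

φ is 1 on exactly one input, (1,0), whose minterm is a·¬b. So φ is just that conjunction.

φ(a, b) = a · b'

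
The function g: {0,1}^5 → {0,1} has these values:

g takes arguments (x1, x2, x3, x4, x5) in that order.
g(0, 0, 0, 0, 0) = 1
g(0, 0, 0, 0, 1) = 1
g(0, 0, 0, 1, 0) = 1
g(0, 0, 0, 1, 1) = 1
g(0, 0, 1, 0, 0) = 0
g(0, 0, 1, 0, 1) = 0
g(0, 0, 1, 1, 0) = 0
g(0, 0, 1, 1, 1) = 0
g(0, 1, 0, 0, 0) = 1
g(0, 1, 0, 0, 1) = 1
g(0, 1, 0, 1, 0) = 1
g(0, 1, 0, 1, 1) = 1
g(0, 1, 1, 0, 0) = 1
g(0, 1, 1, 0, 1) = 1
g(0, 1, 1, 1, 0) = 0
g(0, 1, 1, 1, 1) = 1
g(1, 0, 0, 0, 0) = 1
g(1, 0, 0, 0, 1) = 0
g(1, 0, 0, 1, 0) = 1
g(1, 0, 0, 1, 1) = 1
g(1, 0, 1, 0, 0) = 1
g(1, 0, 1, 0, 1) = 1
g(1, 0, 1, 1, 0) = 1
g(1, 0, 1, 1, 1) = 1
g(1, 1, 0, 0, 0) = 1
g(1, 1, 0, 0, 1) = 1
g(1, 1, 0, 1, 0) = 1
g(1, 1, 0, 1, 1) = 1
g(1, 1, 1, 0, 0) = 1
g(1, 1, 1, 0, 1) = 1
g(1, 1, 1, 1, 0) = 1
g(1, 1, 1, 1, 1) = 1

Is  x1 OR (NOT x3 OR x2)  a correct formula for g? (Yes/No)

Test each input against both g and the formula:
  x1=0, x2=0, x3=0, x4=0, x5=0: formula gives 1, g = 1 ✓
  x1=0, x2=0, x3=0, x4=0, x5=1: formula gives 1, g = 1 ✓
  x1=0, x2=0, x3=0, x4=1, x5=0: formula gives 1, g = 1 ✓
  x1=0, x2=0, x3=0, x4=1, x5=1: formula gives 1, g = 1 ✓
  …
  x1=0, x2=1, x3=1, x4=1, x5=0: formula gives 1, but g = 0 ✗
Row (0,1,1,1,0) is a counterexample, so the formula is not equivalent to g.

No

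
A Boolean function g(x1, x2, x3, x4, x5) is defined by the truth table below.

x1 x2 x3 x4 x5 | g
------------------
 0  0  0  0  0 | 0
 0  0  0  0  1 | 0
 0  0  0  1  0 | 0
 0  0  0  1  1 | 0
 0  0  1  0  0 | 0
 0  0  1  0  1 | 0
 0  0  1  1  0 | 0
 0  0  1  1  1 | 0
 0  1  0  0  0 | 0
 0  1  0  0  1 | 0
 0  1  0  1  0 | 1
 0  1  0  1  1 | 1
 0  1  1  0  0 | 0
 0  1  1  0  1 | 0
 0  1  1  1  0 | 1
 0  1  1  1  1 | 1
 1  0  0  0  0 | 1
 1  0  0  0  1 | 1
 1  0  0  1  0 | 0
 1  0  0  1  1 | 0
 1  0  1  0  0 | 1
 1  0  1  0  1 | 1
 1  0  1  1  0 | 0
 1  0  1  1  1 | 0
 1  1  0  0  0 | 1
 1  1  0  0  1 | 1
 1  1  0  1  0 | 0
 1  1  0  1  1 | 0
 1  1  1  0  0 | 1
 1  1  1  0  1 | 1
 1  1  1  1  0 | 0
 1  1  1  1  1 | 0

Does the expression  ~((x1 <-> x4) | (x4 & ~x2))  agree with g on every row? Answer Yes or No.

Yes

Check the formula against g row by row:
  x1=0, x2=0, x3=0, x4=0, x5=0: formula gives 0, g = 0 ✓
  x1=0, x2=0, x3=0, x4=0, x5=1: formula gives 0, g = 0 ✓
  x1=0, x2=0, x3=0, x4=1, x5=0: formula gives 0, g = 0 ✓
  x1=0, x2=0, x3=0, x4=1, x5=1: formula gives 0, g = 0 ✓
  … (the remaining 28 rows also agree.)
Every row agrees, so the formula is equivalent.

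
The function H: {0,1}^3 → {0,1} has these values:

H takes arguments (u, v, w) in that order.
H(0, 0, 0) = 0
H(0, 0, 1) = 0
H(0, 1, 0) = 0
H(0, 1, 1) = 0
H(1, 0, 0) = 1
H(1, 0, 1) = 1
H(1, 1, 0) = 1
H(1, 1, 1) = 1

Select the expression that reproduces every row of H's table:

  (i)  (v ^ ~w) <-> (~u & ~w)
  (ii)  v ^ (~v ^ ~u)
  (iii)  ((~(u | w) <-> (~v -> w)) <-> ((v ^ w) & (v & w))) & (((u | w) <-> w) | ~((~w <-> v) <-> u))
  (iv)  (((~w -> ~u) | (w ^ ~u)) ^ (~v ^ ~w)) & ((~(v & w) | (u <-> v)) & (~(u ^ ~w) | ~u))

ii

(i) fails at (0,0,0): the formula yields 1, H is 0.
(iii) fails at (0,0,0): the formula yields 1, H is 0.
(iv) fails at (0,0,0): the formula yields 1, H is 0.
That leaves (ii). Evaluating it on every row reproduces the table of H exactly.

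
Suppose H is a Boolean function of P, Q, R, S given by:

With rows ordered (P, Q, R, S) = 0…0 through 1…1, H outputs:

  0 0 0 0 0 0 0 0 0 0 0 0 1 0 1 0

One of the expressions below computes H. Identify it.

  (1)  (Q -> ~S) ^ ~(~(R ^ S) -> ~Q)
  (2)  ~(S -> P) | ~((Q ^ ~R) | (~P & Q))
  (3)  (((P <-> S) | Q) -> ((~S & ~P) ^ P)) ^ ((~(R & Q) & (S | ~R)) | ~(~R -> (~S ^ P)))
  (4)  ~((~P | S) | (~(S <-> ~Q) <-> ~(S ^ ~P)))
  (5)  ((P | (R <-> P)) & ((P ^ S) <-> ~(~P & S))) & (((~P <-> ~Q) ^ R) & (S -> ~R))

(1): at (0,0,0,0) it gives 1, but H = 0 — eliminated.
(2): at (0,0,0,1) it gives 1, but H = 0 — eliminated.
(3): at (0,0,1,0) it gives 1, but H = 0 — eliminated.
(5): at (1,0,1,0) it gives 1, but H = 0 — eliminated.
Only (4) survives; checking it on all 16 rows confirms it matches H.

4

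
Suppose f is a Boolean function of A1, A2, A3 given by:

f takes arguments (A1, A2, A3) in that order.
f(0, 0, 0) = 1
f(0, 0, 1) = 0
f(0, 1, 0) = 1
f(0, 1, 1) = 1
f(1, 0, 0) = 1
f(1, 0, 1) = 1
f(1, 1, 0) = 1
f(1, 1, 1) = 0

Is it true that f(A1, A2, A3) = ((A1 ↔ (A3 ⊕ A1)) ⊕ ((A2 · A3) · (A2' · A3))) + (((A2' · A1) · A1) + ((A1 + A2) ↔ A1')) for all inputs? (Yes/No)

Yes

Test each input against both f and the formula:
  A1=0, A2=0, A3=0: formula gives 1, f = 1 ✓
  A1=0, A2=0, A3=1: formula gives 0, f = 0 ✓
  A1=0, A2=1, A3=0: formula gives 1, f = 1 ✓
  A1=0, A2=1, A3=1: formula gives 1, f = 1 ✓
  A1=1, A2=0, A3=0: formula gives 1, f = 1 ✓
  …and likewise for the remaining 3 rows.
Every row agrees, so the formula is equivalent.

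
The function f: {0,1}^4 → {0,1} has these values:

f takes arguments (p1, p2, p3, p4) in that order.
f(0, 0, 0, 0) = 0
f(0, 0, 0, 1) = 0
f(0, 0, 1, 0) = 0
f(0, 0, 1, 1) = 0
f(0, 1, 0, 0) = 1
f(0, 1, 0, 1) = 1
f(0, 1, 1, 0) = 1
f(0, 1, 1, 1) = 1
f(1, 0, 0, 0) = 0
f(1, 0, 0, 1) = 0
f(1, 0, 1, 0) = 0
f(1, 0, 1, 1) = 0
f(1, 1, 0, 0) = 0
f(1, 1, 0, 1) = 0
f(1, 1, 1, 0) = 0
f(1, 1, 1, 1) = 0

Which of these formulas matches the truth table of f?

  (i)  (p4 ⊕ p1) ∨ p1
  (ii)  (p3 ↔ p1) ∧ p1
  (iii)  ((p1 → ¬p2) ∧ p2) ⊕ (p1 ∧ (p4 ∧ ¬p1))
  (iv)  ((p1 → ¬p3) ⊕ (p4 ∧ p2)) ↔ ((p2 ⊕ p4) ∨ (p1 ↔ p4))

(i): at (0,0,0,1) it gives 1, but f = 0 — eliminated.
(ii): at (0,1,0,0) it gives 0, but f = 1 — eliminated.
(iv): at (0,0,0,0) it gives 1, but f = 0 — eliminated.
That leaves (iii). Evaluating it on every row reproduces the table of f exactly.

iii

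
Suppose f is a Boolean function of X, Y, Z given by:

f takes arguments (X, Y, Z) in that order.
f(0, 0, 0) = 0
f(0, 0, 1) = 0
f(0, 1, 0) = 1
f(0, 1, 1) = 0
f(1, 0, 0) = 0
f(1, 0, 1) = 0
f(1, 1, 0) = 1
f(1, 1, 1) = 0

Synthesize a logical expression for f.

f(X, Y, Z) = ((¬X ∧ Y) ∧ ¬Z) ∨ ((X ∧ Y) ∧ ¬Z)

The 1-rows are (0,1,0), (1,1,0). Each contributes one minterm — ¬X·Y·¬Z; X·Y·¬Z — and their disjunction is a sum-of-products form of f.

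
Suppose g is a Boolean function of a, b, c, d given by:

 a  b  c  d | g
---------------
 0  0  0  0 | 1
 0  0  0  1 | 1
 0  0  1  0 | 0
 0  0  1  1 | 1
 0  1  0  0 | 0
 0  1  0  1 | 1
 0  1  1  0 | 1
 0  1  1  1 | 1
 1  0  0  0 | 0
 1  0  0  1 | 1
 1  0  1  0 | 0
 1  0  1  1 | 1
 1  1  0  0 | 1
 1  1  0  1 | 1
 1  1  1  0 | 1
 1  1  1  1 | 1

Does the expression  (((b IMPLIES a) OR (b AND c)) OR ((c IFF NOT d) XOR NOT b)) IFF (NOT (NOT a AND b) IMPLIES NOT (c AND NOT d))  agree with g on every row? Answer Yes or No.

No

Check the formula against g row by row:
  a=0, b=0, c=0, d=0: formula gives 1, g = 1 ✓
  a=0, b=0, c=0, d=1: formula gives 1, g = 1 ✓
  a=0, b=0, c=1, d=0: formula gives 0, g = 0 ✓
  a=0, b=0, c=1, d=1: formula gives 1, g = 1 ✓
  …
  a=1, b=0, c=0, d=0: formula gives 1, but g = 0 ✗
A single disagreement suffices: at (1,0,0,0) they differ, so the formula does not compute g.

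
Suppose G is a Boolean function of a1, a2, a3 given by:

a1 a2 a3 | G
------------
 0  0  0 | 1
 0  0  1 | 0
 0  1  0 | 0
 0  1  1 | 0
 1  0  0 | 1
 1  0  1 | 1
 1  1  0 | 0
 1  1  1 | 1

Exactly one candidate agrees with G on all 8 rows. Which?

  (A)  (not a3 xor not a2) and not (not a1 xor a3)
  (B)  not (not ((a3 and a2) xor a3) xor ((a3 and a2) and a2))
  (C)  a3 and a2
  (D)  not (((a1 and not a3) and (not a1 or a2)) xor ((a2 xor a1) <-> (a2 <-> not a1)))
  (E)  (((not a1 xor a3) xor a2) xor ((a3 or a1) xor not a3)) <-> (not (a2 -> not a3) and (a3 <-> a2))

(A) fails at (0,0,0): the formula yields 0, G is 1.
(B) fails at (0,0,0): the formula yields 0, G is 1.
(C) fails at (0,0,0): the formula yields 0, G is 1.
(D) fails at (0,0,0): the formula yields 0, G is 1.
Only (E) survives; checking it on all 8 rows confirms it matches G.

E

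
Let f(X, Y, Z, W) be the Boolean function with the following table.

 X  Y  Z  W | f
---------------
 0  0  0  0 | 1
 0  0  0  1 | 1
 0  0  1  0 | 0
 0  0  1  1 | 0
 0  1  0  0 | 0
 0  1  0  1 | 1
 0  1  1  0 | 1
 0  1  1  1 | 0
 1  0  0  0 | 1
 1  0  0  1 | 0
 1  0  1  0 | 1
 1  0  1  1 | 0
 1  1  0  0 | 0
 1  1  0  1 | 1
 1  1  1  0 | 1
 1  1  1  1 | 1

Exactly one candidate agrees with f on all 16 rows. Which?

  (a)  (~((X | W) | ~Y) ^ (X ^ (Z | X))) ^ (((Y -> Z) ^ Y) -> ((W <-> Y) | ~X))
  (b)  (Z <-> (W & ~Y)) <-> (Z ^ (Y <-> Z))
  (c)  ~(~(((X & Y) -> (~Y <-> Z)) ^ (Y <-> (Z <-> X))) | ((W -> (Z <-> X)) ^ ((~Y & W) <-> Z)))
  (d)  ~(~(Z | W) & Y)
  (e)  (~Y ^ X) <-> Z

a

(b) disagrees with f on (0,0,0,1) (formula → 0, table → 1); rule it out.
(c) disagrees with f on (0,0,0,1) (formula → 0, table → 1); rule it out.
(d) disagrees with f on (0,0,1,0) (formula → 1, table → 0); rule it out.
(e) disagrees with f on (0,0,0,0) (formula → 0, table → 1); rule it out.
That leaves (a). Evaluating it on every row reproduces the table of f exactly.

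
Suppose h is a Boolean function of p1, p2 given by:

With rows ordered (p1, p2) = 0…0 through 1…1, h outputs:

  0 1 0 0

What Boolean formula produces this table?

h(p1, p2) = ¬p1 ∧ p2

1 only at (0,1): NOT p1 AND p2.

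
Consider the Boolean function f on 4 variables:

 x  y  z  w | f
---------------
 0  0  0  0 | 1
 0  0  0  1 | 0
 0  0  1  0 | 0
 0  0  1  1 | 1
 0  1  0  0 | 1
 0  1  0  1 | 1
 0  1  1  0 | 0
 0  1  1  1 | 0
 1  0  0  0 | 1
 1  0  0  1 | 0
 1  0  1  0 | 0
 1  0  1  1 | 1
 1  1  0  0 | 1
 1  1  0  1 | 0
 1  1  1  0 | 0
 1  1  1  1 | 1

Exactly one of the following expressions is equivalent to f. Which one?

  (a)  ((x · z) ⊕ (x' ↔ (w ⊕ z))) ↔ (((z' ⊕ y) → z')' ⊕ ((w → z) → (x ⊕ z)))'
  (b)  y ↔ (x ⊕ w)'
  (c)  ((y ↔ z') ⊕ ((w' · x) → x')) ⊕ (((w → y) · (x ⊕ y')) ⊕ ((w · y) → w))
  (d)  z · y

c

(a) disagrees with f on (0,0,0,0) (formula → 0, table → 1); rule it out.
(b) disagrees with f on (0,0,0,0) (formula → 0, table → 1); rule it out.
(d) disagrees with f on (0,0,0,0) (formula → 0, table → 1); rule it out.
That leaves (c). Evaluating it on every row reproduces the table of f exactly.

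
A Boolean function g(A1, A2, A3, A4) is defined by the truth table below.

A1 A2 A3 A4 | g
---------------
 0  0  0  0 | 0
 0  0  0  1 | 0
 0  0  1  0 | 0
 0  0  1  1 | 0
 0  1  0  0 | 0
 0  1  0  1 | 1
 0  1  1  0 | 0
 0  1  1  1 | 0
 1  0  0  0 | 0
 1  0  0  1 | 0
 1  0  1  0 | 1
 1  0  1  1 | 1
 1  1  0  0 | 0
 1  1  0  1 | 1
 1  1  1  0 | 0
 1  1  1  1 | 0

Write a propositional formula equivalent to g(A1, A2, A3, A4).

Collect the rows where g=1 — (0,1,0,1), (1,0,1,0), (1,0,1,1), (1,1,0,1) — and write one minterm per row: ¬A1·A2·¬A3·A4, A1·¬A2·A3·¬A4, A1·¬A2·A3·A4, A1·A2·¬A3·A4. Their union (logical OR) reproduces the table exactly.

g(A1, A2, A3, A4) = (((((not A1 and A2) and not A3) and A4) or (((A1 and not A2) and A3) and not A4)) or (((A1 and not A2) and A3) and A4)) or (((A1 and A2) and not A3) and A4)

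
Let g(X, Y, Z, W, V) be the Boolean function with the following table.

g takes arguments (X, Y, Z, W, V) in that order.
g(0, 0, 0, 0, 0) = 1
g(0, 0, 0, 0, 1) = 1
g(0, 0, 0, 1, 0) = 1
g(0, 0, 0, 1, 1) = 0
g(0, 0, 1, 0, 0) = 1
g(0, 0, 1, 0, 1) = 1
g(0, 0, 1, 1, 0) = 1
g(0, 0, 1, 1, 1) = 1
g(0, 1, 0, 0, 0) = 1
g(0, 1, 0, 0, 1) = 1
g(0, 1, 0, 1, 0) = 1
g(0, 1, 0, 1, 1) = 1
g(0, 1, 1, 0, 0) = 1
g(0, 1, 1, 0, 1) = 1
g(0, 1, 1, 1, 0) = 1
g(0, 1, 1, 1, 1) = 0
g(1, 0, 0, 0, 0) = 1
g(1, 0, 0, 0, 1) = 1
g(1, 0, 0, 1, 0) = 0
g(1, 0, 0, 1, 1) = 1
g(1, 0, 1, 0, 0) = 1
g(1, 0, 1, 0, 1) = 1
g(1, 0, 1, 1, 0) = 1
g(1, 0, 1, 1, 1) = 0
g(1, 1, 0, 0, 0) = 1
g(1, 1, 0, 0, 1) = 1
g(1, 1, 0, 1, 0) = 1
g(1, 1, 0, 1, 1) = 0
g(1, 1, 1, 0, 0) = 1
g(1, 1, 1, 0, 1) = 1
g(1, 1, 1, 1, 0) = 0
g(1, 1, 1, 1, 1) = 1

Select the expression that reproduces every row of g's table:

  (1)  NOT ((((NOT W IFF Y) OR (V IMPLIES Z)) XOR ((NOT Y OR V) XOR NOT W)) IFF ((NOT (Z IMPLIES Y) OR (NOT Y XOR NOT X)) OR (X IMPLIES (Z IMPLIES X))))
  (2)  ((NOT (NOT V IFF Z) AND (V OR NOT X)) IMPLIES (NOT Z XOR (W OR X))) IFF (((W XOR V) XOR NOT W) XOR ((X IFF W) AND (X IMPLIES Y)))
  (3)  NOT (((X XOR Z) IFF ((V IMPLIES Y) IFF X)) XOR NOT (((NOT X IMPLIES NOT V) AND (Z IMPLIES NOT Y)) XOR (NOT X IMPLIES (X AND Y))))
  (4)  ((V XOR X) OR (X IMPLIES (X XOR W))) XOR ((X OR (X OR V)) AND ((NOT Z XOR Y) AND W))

(1) fails at (0,0,0,0,0): the formula yields 0, g is 1.
(2) fails at (0,0,0,0,0): the formula yields 0, g is 1.
(3) fails at (0,0,0,0,0): the formula yields 0, g is 1.
(4) is the remaining candidate, and it agrees with g on all 32 inputs.

4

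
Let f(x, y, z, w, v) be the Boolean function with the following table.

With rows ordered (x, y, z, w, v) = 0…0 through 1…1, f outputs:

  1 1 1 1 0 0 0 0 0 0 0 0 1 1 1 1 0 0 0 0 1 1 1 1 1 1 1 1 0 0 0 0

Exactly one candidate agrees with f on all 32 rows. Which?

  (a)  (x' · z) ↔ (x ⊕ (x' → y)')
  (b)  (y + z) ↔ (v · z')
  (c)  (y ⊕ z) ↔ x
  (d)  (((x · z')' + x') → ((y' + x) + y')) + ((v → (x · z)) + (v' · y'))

c

(a): at (0,0,0,0,0) it gives 0, but f = 1 — eliminated.
(b): at (0,0,0,0,1) it gives 0, but f = 1 — eliminated.
(d): at (0,0,1,0,0) it gives 1, but f = 0 — eliminated.
(c) is the remaining candidate, and it agrees with f on all 32 inputs.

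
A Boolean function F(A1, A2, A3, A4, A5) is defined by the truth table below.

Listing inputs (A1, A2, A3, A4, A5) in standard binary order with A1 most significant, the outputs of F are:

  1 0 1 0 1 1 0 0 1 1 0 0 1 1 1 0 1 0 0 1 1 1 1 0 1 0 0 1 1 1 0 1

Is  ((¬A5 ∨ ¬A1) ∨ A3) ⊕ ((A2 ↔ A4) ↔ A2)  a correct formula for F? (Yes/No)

No

Test each input against both F and the formula:
  A1=0, A2=0, A3=0, A4=0, A5=0: formula gives 1, F = 1 ✓
  A1=0, A2=0, A3=0, A4=0, A5=1: formula gives 1, but F = 0 ✗
Row (0,0,0,0,1) is a counterexample, so the formula is not equivalent to F.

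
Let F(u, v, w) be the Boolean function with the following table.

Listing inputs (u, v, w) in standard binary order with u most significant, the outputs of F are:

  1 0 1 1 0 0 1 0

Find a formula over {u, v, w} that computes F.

F=1 on 4 inputs: (0,0,0), (0,1,0), (0,1,1), (1,1,0). Reading each as a conjunction of literals (¬u·¬v·¬w, ¬u·v·¬w, ¬u·v·w, u·v·¬w) and taking the OR gives the canonical DNF.

F(u, v, w) = ((((not u and not v) and not w) or ((not u and v) and not w)) or ((not u and v) and w)) or ((u and v) and not w)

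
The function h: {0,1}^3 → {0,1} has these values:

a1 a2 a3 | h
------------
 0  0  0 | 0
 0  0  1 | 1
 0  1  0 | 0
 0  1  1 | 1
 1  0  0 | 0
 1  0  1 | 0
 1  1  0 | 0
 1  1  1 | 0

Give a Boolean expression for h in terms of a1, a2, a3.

h(a1, a2, a3) = ((a1' · a2') · a3) + ((a1' · a2) · a3)

Collect the rows where h=1 — (0,0,1), (0,1,1) — and write one minterm per row: ¬a1·¬a2·a3, ¬a1·a2·a3. Their union (logical OR) reproduces the table exactly.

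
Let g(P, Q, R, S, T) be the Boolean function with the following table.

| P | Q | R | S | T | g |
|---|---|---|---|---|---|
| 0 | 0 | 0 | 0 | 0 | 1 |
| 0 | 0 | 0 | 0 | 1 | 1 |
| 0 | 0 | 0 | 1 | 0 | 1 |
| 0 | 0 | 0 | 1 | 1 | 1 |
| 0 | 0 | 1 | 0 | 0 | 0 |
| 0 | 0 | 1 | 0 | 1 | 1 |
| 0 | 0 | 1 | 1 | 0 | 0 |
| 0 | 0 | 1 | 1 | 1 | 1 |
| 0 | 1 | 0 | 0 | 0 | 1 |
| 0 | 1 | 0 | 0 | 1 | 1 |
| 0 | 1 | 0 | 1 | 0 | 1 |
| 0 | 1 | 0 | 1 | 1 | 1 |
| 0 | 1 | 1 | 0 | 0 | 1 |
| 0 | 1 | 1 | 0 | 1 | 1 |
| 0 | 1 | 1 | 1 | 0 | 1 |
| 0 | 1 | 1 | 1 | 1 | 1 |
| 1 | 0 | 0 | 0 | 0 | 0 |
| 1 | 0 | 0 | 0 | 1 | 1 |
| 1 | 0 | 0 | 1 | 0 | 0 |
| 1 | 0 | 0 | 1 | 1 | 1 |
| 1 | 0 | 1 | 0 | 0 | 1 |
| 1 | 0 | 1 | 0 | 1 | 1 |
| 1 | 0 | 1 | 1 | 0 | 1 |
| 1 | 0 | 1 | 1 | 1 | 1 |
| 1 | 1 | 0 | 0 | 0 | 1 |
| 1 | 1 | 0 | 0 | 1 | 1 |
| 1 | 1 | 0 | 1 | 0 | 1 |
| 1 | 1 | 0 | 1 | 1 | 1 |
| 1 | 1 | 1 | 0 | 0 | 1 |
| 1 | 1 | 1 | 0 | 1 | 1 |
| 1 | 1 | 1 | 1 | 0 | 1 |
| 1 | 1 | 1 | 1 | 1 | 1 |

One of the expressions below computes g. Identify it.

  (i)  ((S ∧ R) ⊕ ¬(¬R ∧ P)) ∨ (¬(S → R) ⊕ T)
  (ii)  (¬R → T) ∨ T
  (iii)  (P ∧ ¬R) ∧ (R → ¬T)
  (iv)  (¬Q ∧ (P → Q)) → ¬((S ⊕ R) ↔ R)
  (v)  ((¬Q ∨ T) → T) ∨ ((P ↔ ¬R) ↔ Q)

(i) fails at (0,0,1,0,0): the formula yields 1, g is 0.
(ii) fails at (0,0,0,0,0): the formula yields 0, g is 1.
(iii) fails at (0,0,0,0,0): the formula yields 0, g is 1.
(iv) fails at (0,0,0,0,0): the formula yields 0, g is 1.
(v) is the remaining candidate, and it agrees with g on all 32 inputs.

v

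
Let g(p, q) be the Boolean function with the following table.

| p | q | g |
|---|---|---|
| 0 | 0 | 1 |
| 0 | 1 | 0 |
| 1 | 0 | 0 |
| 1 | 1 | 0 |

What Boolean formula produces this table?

g(p, q) = ~p & ~q

Only row (0,0) gives 1. That row's minterm ¬p·¬q is g directly.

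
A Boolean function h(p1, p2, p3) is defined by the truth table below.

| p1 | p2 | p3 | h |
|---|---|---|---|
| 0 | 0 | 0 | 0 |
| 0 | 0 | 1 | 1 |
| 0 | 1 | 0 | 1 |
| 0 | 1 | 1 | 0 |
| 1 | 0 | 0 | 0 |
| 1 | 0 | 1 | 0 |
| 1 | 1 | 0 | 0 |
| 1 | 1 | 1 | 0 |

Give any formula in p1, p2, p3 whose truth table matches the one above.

h=1 on 2 inputs: (0,0,1), (0,1,0). Reading each as a conjunction of literals (¬p1·¬p2·p3, ¬p1·p2·¬p3) and taking the OR gives the canonical DNF.

h(p1, p2, p3) = ((~p1 & ~p2) & p3) | ((~p1 & p2) & ~p3)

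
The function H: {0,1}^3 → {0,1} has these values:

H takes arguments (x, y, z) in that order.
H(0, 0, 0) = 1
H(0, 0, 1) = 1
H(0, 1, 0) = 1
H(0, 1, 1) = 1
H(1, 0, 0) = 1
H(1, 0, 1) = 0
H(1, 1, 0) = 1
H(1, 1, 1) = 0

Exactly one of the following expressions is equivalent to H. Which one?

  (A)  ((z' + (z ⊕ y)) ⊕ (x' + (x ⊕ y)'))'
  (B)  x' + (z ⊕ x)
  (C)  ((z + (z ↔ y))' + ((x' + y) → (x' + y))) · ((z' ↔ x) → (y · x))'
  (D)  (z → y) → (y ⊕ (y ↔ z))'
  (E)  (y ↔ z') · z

B

(A) fails at (0,1,1): the formula yields 0, H is 1.
(C) fails at (0,0,0): the formula yields 0, H is 1.
(D) fails at (0,0,0): the formula yields 0, H is 1.
(E) fails at (0,0,0): the formula yields 0, H is 1.
Only (B) survives; checking it on all 8 rows confirms it matches H.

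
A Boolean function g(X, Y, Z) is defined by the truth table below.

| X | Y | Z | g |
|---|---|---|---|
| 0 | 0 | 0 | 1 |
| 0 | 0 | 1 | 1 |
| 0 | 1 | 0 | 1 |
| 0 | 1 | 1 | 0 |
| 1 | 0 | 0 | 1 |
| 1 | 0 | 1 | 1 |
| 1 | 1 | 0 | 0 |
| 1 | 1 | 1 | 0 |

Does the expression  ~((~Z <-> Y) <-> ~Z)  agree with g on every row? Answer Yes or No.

No

Evaluate ~((~Z <-> Y) <-> ~Z) on each row and compare to g:
  X=0, Y=0, Z=0: formula gives 1, g = 1 ✓
  X=0, Y=0, Z=1: formula gives 1, g = 1 ✓
  X=0, Y=1, Z=0: formula gives 0, but g = 1 ✗
Row (0,1,0) is a counterexample, so the formula is not equivalent to g.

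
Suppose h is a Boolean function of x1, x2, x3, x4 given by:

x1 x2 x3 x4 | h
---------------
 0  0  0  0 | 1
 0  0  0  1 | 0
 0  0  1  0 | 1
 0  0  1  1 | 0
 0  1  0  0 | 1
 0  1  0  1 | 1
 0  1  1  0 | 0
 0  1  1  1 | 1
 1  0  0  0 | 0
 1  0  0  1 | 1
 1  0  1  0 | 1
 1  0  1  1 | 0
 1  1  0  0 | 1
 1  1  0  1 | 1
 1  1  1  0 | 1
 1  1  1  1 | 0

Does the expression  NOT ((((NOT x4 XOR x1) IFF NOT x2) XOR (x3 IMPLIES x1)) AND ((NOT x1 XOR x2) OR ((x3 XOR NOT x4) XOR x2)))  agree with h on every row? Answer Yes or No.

Evaluate NOT ((((NOT x4 XOR x1) IFF NOT x2) XOR (x3 IMPLIES x1)) AND ((NOT x1 XOR x2) OR ((x3 XOR NOT x4) XOR x2))) on each row and compare to h:
  x1=0, x2=0, x3=0, x4=0: formula gives 1, h = 1 ✓
  x1=0, x2=0, x3=0, x4=1: formula gives 0, h = 0 ✓
  x1=0, x2=0, x3=1, x4=0: formula gives 0, but h = 1 ✗
Since they disagree at (0,0,1,0), the expression is not a correct formula for h.

No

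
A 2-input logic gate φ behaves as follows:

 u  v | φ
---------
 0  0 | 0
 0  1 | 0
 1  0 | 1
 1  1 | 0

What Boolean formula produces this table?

φ(u, v) = u & ~v

1 only at (1,0): u AND NOT v.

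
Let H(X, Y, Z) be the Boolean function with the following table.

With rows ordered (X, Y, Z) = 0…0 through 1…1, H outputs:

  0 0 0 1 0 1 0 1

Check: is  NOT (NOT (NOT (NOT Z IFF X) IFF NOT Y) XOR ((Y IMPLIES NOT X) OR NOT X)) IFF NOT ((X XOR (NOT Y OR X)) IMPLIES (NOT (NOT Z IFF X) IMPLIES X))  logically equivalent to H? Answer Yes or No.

Yes

Check the formula against H row by row:
  X=0, Y=0, Z=0: formula gives 0, H = 0 ✓
  X=0, Y=0, Z=1: formula gives 0, H = 0 ✓
  X=0, Y=1, Z=0: formula gives 0, H = 0 ✓
  X=0, Y=1, Z=1: formula gives 1, H = 1 ✓
  X=1, Y=0, Z=0: formula gives 0, H = 0 ✓
  … (the remaining 3 rows also agree.)
All 8 rows match — the expression computes H exactly.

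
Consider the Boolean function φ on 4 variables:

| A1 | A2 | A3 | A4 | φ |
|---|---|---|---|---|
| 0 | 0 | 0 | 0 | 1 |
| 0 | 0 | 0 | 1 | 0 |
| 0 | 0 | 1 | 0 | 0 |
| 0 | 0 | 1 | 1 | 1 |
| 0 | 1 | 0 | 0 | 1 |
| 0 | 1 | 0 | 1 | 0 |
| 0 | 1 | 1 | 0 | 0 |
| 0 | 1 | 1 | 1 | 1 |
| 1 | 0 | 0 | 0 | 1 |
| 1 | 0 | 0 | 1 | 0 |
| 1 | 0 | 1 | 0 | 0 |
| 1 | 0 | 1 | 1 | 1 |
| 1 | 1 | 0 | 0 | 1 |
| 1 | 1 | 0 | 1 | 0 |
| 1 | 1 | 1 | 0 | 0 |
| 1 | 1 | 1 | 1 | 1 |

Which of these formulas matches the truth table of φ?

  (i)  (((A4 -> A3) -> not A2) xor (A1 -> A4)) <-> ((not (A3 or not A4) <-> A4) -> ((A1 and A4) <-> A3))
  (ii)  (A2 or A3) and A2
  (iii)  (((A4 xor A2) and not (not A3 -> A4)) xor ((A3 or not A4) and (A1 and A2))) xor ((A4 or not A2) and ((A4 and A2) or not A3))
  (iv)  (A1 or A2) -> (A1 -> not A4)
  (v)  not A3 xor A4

(i) disagrees with φ on (0,0,0,0) (formula → 0, table → 1); rule it out.
(ii) disagrees with φ on (0,0,0,0) (formula → 0, table → 1); rule it out.
(iii) disagrees with φ on (0,0,0,1) (formula → 1, table → 0); rule it out.
(iv) disagrees with φ on (0,0,0,1) (formula → 1, table → 0); rule it out.
(v) is the remaining candidate, and it agrees with φ on all 16 inputs.

v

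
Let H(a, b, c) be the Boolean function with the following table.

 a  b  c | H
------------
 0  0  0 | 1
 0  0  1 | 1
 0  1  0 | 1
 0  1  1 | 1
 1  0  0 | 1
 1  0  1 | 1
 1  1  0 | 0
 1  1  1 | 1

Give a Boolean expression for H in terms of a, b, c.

H(a, b, c) = ((a · b) · c')'

H is 0 on exactly one input, (1,1,0), whose minterm is a·b·¬c. So H is the negation of that single conjunction.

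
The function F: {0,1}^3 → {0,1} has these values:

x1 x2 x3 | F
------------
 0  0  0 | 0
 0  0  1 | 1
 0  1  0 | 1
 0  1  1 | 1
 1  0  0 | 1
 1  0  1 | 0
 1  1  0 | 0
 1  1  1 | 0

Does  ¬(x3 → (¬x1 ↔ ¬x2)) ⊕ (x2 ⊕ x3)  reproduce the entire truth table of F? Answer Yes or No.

No

Evaluate ¬(x3 → (¬x1 ↔ ¬x2)) ⊕ (x2 ⊕ x3) on each row and compare to F:
  x1=0, x2=0, x3=0: formula gives 0, F = 0 ✓
  x1=0, x2=0, x3=1: formula gives 1, F = 1 ✓
  x1=0, x2=1, x3=0: formula gives 1, F = 1 ✓
  x1=0, x2=1, x3=1: formula gives 1, F = 1 ✓
  x1=1, x2=0, x3=0: formula gives 0, but F = 1 ✗
Since they disagree at (1,0,0), the expression is not a correct formula for F.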